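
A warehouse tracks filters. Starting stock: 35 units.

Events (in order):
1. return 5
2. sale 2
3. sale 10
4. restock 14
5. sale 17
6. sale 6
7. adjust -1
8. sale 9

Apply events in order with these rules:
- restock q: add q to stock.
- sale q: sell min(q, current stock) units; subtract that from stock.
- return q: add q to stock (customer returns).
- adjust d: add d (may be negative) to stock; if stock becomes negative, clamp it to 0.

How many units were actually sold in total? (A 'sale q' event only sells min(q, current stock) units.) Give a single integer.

Answer: 44

Derivation:
Processing events:
Start: stock = 35
  Event 1 (return 5): 35 + 5 = 40
  Event 2 (sale 2): sell min(2,40)=2. stock: 40 - 2 = 38. total_sold = 2
  Event 3 (sale 10): sell min(10,38)=10. stock: 38 - 10 = 28. total_sold = 12
  Event 4 (restock 14): 28 + 14 = 42
  Event 5 (sale 17): sell min(17,42)=17. stock: 42 - 17 = 25. total_sold = 29
  Event 6 (sale 6): sell min(6,25)=6. stock: 25 - 6 = 19. total_sold = 35
  Event 7 (adjust -1): 19 + -1 = 18
  Event 8 (sale 9): sell min(9,18)=9. stock: 18 - 9 = 9. total_sold = 44
Final: stock = 9, total_sold = 44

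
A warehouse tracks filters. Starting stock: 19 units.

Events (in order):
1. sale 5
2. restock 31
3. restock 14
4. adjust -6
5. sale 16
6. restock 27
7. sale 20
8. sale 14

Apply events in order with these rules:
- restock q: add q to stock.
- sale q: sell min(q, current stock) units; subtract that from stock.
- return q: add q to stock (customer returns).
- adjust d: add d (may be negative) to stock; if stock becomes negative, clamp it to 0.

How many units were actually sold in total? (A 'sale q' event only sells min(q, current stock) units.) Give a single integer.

Processing events:
Start: stock = 19
  Event 1 (sale 5): sell min(5,19)=5. stock: 19 - 5 = 14. total_sold = 5
  Event 2 (restock 31): 14 + 31 = 45
  Event 3 (restock 14): 45 + 14 = 59
  Event 4 (adjust -6): 59 + -6 = 53
  Event 5 (sale 16): sell min(16,53)=16. stock: 53 - 16 = 37. total_sold = 21
  Event 6 (restock 27): 37 + 27 = 64
  Event 7 (sale 20): sell min(20,64)=20. stock: 64 - 20 = 44. total_sold = 41
  Event 8 (sale 14): sell min(14,44)=14. stock: 44 - 14 = 30. total_sold = 55
Final: stock = 30, total_sold = 55

Answer: 55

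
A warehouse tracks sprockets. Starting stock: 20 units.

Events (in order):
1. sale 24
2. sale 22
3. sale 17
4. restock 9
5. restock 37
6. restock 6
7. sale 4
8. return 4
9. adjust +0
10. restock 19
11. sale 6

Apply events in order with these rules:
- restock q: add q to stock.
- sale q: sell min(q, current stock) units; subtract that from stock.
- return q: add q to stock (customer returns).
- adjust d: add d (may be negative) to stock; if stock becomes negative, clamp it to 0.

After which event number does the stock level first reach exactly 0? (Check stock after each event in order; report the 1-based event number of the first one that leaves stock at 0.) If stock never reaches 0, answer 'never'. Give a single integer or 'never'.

Processing events:
Start: stock = 20
  Event 1 (sale 24): sell min(24,20)=20. stock: 20 - 20 = 0. total_sold = 20
  Event 2 (sale 22): sell min(22,0)=0. stock: 0 - 0 = 0. total_sold = 20
  Event 3 (sale 17): sell min(17,0)=0. stock: 0 - 0 = 0. total_sold = 20
  Event 4 (restock 9): 0 + 9 = 9
  Event 5 (restock 37): 9 + 37 = 46
  Event 6 (restock 6): 46 + 6 = 52
  Event 7 (sale 4): sell min(4,52)=4. stock: 52 - 4 = 48. total_sold = 24
  Event 8 (return 4): 48 + 4 = 52
  Event 9 (adjust +0): 52 + 0 = 52
  Event 10 (restock 19): 52 + 19 = 71
  Event 11 (sale 6): sell min(6,71)=6. stock: 71 - 6 = 65. total_sold = 30
Final: stock = 65, total_sold = 30

First zero at event 1.

Answer: 1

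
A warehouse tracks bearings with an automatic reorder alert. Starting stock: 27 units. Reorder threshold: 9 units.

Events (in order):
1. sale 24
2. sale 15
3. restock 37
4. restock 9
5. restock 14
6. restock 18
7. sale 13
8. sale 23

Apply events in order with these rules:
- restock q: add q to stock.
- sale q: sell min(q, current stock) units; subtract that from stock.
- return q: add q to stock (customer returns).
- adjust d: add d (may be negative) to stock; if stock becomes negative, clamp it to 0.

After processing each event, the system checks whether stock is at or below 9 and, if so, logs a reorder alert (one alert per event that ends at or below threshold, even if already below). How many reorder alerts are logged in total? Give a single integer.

Processing events:
Start: stock = 27
  Event 1 (sale 24): sell min(24,27)=24. stock: 27 - 24 = 3. total_sold = 24
  Event 2 (sale 15): sell min(15,3)=3. stock: 3 - 3 = 0. total_sold = 27
  Event 3 (restock 37): 0 + 37 = 37
  Event 4 (restock 9): 37 + 9 = 46
  Event 5 (restock 14): 46 + 14 = 60
  Event 6 (restock 18): 60 + 18 = 78
  Event 7 (sale 13): sell min(13,78)=13. stock: 78 - 13 = 65. total_sold = 40
  Event 8 (sale 23): sell min(23,65)=23. stock: 65 - 23 = 42. total_sold = 63
Final: stock = 42, total_sold = 63

Checking against threshold 9:
  After event 1: stock=3 <= 9 -> ALERT
  After event 2: stock=0 <= 9 -> ALERT
  After event 3: stock=37 > 9
  After event 4: stock=46 > 9
  After event 5: stock=60 > 9
  After event 6: stock=78 > 9
  After event 7: stock=65 > 9
  After event 8: stock=42 > 9
Alert events: [1, 2]. Count = 2

Answer: 2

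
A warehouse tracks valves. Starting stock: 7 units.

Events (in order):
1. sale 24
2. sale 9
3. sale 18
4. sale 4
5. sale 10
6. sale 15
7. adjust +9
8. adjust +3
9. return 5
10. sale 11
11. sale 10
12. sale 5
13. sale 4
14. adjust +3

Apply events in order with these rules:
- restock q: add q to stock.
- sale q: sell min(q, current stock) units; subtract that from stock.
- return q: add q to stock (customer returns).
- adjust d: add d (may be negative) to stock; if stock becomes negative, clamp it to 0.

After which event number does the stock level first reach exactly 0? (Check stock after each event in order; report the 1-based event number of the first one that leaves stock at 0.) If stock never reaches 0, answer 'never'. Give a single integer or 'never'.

Processing events:
Start: stock = 7
  Event 1 (sale 24): sell min(24,7)=7. stock: 7 - 7 = 0. total_sold = 7
  Event 2 (sale 9): sell min(9,0)=0. stock: 0 - 0 = 0. total_sold = 7
  Event 3 (sale 18): sell min(18,0)=0. stock: 0 - 0 = 0. total_sold = 7
  Event 4 (sale 4): sell min(4,0)=0. stock: 0 - 0 = 0. total_sold = 7
  Event 5 (sale 10): sell min(10,0)=0. stock: 0 - 0 = 0. total_sold = 7
  Event 6 (sale 15): sell min(15,0)=0. stock: 0 - 0 = 0. total_sold = 7
  Event 7 (adjust +9): 0 + 9 = 9
  Event 8 (adjust +3): 9 + 3 = 12
  Event 9 (return 5): 12 + 5 = 17
  Event 10 (sale 11): sell min(11,17)=11. stock: 17 - 11 = 6. total_sold = 18
  Event 11 (sale 10): sell min(10,6)=6. stock: 6 - 6 = 0. total_sold = 24
  Event 12 (sale 5): sell min(5,0)=0. stock: 0 - 0 = 0. total_sold = 24
  Event 13 (sale 4): sell min(4,0)=0. stock: 0 - 0 = 0. total_sold = 24
  Event 14 (adjust +3): 0 + 3 = 3
Final: stock = 3, total_sold = 24

First zero at event 1.

Answer: 1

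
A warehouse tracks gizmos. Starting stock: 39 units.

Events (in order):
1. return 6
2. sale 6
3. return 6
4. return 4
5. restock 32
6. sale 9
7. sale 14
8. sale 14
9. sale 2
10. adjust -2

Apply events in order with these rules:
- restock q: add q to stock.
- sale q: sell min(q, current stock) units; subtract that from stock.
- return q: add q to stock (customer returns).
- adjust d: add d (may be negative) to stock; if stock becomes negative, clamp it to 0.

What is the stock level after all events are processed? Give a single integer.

Answer: 40

Derivation:
Processing events:
Start: stock = 39
  Event 1 (return 6): 39 + 6 = 45
  Event 2 (sale 6): sell min(6,45)=6. stock: 45 - 6 = 39. total_sold = 6
  Event 3 (return 6): 39 + 6 = 45
  Event 4 (return 4): 45 + 4 = 49
  Event 5 (restock 32): 49 + 32 = 81
  Event 6 (sale 9): sell min(9,81)=9. stock: 81 - 9 = 72. total_sold = 15
  Event 7 (sale 14): sell min(14,72)=14. stock: 72 - 14 = 58. total_sold = 29
  Event 8 (sale 14): sell min(14,58)=14. stock: 58 - 14 = 44. total_sold = 43
  Event 9 (sale 2): sell min(2,44)=2. stock: 44 - 2 = 42. total_sold = 45
  Event 10 (adjust -2): 42 + -2 = 40
Final: stock = 40, total_sold = 45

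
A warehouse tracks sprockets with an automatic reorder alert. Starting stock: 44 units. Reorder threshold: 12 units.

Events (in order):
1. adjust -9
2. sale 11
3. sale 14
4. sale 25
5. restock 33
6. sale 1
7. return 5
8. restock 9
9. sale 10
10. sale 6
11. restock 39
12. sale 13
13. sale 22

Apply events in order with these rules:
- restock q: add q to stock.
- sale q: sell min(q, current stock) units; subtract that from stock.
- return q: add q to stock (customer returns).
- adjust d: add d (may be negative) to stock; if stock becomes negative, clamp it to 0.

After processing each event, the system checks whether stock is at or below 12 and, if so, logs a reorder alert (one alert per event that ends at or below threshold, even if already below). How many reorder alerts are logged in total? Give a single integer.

Answer: 2

Derivation:
Processing events:
Start: stock = 44
  Event 1 (adjust -9): 44 + -9 = 35
  Event 2 (sale 11): sell min(11,35)=11. stock: 35 - 11 = 24. total_sold = 11
  Event 3 (sale 14): sell min(14,24)=14. stock: 24 - 14 = 10. total_sold = 25
  Event 4 (sale 25): sell min(25,10)=10. stock: 10 - 10 = 0. total_sold = 35
  Event 5 (restock 33): 0 + 33 = 33
  Event 6 (sale 1): sell min(1,33)=1. stock: 33 - 1 = 32. total_sold = 36
  Event 7 (return 5): 32 + 5 = 37
  Event 8 (restock 9): 37 + 9 = 46
  Event 9 (sale 10): sell min(10,46)=10. stock: 46 - 10 = 36. total_sold = 46
  Event 10 (sale 6): sell min(6,36)=6. stock: 36 - 6 = 30. total_sold = 52
  Event 11 (restock 39): 30 + 39 = 69
  Event 12 (sale 13): sell min(13,69)=13. stock: 69 - 13 = 56. total_sold = 65
  Event 13 (sale 22): sell min(22,56)=22. stock: 56 - 22 = 34. total_sold = 87
Final: stock = 34, total_sold = 87

Checking against threshold 12:
  After event 1: stock=35 > 12
  After event 2: stock=24 > 12
  After event 3: stock=10 <= 12 -> ALERT
  After event 4: stock=0 <= 12 -> ALERT
  After event 5: stock=33 > 12
  After event 6: stock=32 > 12
  After event 7: stock=37 > 12
  After event 8: stock=46 > 12
  After event 9: stock=36 > 12
  After event 10: stock=30 > 12
  After event 11: stock=69 > 12
  After event 12: stock=56 > 12
  After event 13: stock=34 > 12
Alert events: [3, 4]. Count = 2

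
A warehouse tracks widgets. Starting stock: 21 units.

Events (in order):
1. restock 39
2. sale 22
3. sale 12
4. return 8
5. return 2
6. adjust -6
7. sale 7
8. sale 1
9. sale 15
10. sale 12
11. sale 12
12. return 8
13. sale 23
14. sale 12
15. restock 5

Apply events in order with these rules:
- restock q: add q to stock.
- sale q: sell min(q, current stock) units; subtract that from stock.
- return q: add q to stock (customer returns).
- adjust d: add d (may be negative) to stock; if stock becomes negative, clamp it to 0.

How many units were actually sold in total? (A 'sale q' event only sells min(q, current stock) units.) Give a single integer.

Answer: 72

Derivation:
Processing events:
Start: stock = 21
  Event 1 (restock 39): 21 + 39 = 60
  Event 2 (sale 22): sell min(22,60)=22. stock: 60 - 22 = 38. total_sold = 22
  Event 3 (sale 12): sell min(12,38)=12. stock: 38 - 12 = 26. total_sold = 34
  Event 4 (return 8): 26 + 8 = 34
  Event 5 (return 2): 34 + 2 = 36
  Event 6 (adjust -6): 36 + -6 = 30
  Event 7 (sale 7): sell min(7,30)=7. stock: 30 - 7 = 23. total_sold = 41
  Event 8 (sale 1): sell min(1,23)=1. stock: 23 - 1 = 22. total_sold = 42
  Event 9 (sale 15): sell min(15,22)=15. stock: 22 - 15 = 7. total_sold = 57
  Event 10 (sale 12): sell min(12,7)=7. stock: 7 - 7 = 0. total_sold = 64
  Event 11 (sale 12): sell min(12,0)=0. stock: 0 - 0 = 0. total_sold = 64
  Event 12 (return 8): 0 + 8 = 8
  Event 13 (sale 23): sell min(23,8)=8. stock: 8 - 8 = 0. total_sold = 72
  Event 14 (sale 12): sell min(12,0)=0. stock: 0 - 0 = 0. total_sold = 72
  Event 15 (restock 5): 0 + 5 = 5
Final: stock = 5, total_sold = 72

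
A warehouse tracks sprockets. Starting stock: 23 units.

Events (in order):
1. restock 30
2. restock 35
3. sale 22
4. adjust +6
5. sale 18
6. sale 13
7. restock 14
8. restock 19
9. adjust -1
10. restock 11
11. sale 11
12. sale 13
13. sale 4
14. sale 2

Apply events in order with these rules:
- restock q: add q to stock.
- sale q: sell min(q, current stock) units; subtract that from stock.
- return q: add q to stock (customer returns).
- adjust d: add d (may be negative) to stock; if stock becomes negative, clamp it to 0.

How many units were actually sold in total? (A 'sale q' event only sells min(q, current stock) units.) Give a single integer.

Processing events:
Start: stock = 23
  Event 1 (restock 30): 23 + 30 = 53
  Event 2 (restock 35): 53 + 35 = 88
  Event 3 (sale 22): sell min(22,88)=22. stock: 88 - 22 = 66. total_sold = 22
  Event 4 (adjust +6): 66 + 6 = 72
  Event 5 (sale 18): sell min(18,72)=18. stock: 72 - 18 = 54. total_sold = 40
  Event 6 (sale 13): sell min(13,54)=13. stock: 54 - 13 = 41. total_sold = 53
  Event 7 (restock 14): 41 + 14 = 55
  Event 8 (restock 19): 55 + 19 = 74
  Event 9 (adjust -1): 74 + -1 = 73
  Event 10 (restock 11): 73 + 11 = 84
  Event 11 (sale 11): sell min(11,84)=11. stock: 84 - 11 = 73. total_sold = 64
  Event 12 (sale 13): sell min(13,73)=13. stock: 73 - 13 = 60. total_sold = 77
  Event 13 (sale 4): sell min(4,60)=4. stock: 60 - 4 = 56. total_sold = 81
  Event 14 (sale 2): sell min(2,56)=2. stock: 56 - 2 = 54. total_sold = 83
Final: stock = 54, total_sold = 83

Answer: 83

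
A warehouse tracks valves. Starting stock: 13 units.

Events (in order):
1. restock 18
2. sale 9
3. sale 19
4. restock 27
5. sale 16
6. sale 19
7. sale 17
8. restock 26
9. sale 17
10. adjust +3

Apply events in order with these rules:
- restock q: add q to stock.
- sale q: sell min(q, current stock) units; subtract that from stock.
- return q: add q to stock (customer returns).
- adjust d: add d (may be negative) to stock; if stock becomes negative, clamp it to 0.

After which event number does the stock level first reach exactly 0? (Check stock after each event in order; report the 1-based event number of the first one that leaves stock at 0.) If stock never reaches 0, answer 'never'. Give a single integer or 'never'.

Processing events:
Start: stock = 13
  Event 1 (restock 18): 13 + 18 = 31
  Event 2 (sale 9): sell min(9,31)=9. stock: 31 - 9 = 22. total_sold = 9
  Event 3 (sale 19): sell min(19,22)=19. stock: 22 - 19 = 3. total_sold = 28
  Event 4 (restock 27): 3 + 27 = 30
  Event 5 (sale 16): sell min(16,30)=16. stock: 30 - 16 = 14. total_sold = 44
  Event 6 (sale 19): sell min(19,14)=14. stock: 14 - 14 = 0. total_sold = 58
  Event 7 (sale 17): sell min(17,0)=0. stock: 0 - 0 = 0. total_sold = 58
  Event 8 (restock 26): 0 + 26 = 26
  Event 9 (sale 17): sell min(17,26)=17. stock: 26 - 17 = 9. total_sold = 75
  Event 10 (adjust +3): 9 + 3 = 12
Final: stock = 12, total_sold = 75

First zero at event 6.

Answer: 6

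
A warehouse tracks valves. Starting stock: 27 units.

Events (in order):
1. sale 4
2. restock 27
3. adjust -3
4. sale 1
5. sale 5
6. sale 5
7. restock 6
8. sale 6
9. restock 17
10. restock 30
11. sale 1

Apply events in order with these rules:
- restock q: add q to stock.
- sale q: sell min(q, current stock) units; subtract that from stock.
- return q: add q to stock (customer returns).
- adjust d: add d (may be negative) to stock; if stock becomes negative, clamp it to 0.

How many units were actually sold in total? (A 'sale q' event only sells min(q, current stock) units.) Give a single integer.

Answer: 22

Derivation:
Processing events:
Start: stock = 27
  Event 1 (sale 4): sell min(4,27)=4. stock: 27 - 4 = 23. total_sold = 4
  Event 2 (restock 27): 23 + 27 = 50
  Event 3 (adjust -3): 50 + -3 = 47
  Event 4 (sale 1): sell min(1,47)=1. stock: 47 - 1 = 46. total_sold = 5
  Event 5 (sale 5): sell min(5,46)=5. stock: 46 - 5 = 41. total_sold = 10
  Event 6 (sale 5): sell min(5,41)=5. stock: 41 - 5 = 36. total_sold = 15
  Event 7 (restock 6): 36 + 6 = 42
  Event 8 (sale 6): sell min(6,42)=6. stock: 42 - 6 = 36. total_sold = 21
  Event 9 (restock 17): 36 + 17 = 53
  Event 10 (restock 30): 53 + 30 = 83
  Event 11 (sale 1): sell min(1,83)=1. stock: 83 - 1 = 82. total_sold = 22
Final: stock = 82, total_sold = 22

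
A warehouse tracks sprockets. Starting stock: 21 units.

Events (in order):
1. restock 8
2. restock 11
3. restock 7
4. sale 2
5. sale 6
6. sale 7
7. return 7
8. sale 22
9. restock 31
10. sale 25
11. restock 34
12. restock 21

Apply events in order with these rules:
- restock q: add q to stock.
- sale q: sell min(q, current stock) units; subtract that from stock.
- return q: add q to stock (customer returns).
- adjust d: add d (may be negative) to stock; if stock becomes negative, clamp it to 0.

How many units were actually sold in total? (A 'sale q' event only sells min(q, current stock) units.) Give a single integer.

Processing events:
Start: stock = 21
  Event 1 (restock 8): 21 + 8 = 29
  Event 2 (restock 11): 29 + 11 = 40
  Event 3 (restock 7): 40 + 7 = 47
  Event 4 (sale 2): sell min(2,47)=2. stock: 47 - 2 = 45. total_sold = 2
  Event 5 (sale 6): sell min(6,45)=6. stock: 45 - 6 = 39. total_sold = 8
  Event 6 (sale 7): sell min(7,39)=7. stock: 39 - 7 = 32. total_sold = 15
  Event 7 (return 7): 32 + 7 = 39
  Event 8 (sale 22): sell min(22,39)=22. stock: 39 - 22 = 17. total_sold = 37
  Event 9 (restock 31): 17 + 31 = 48
  Event 10 (sale 25): sell min(25,48)=25. stock: 48 - 25 = 23. total_sold = 62
  Event 11 (restock 34): 23 + 34 = 57
  Event 12 (restock 21): 57 + 21 = 78
Final: stock = 78, total_sold = 62

Answer: 62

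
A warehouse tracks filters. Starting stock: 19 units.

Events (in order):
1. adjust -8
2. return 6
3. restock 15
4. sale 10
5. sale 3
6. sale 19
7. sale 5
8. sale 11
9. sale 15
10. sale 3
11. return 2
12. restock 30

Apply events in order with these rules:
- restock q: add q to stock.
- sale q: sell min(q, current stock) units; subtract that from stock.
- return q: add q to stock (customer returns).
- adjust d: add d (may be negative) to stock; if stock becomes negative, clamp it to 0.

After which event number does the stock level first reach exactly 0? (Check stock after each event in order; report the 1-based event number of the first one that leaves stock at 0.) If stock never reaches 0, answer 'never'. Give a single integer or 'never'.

Processing events:
Start: stock = 19
  Event 1 (adjust -8): 19 + -8 = 11
  Event 2 (return 6): 11 + 6 = 17
  Event 3 (restock 15): 17 + 15 = 32
  Event 4 (sale 10): sell min(10,32)=10. stock: 32 - 10 = 22. total_sold = 10
  Event 5 (sale 3): sell min(3,22)=3. stock: 22 - 3 = 19. total_sold = 13
  Event 6 (sale 19): sell min(19,19)=19. stock: 19 - 19 = 0. total_sold = 32
  Event 7 (sale 5): sell min(5,0)=0. stock: 0 - 0 = 0. total_sold = 32
  Event 8 (sale 11): sell min(11,0)=0. stock: 0 - 0 = 0. total_sold = 32
  Event 9 (sale 15): sell min(15,0)=0. stock: 0 - 0 = 0. total_sold = 32
  Event 10 (sale 3): sell min(3,0)=0. stock: 0 - 0 = 0. total_sold = 32
  Event 11 (return 2): 0 + 2 = 2
  Event 12 (restock 30): 2 + 30 = 32
Final: stock = 32, total_sold = 32

First zero at event 6.

Answer: 6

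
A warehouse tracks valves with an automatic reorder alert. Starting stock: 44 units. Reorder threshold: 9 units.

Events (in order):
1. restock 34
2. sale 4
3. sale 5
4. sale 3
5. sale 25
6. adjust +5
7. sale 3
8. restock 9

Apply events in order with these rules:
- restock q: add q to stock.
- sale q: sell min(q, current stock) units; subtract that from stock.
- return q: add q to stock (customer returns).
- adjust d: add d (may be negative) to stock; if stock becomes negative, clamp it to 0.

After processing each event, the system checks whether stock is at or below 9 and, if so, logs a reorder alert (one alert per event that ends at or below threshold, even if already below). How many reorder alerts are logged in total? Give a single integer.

Processing events:
Start: stock = 44
  Event 1 (restock 34): 44 + 34 = 78
  Event 2 (sale 4): sell min(4,78)=4. stock: 78 - 4 = 74. total_sold = 4
  Event 3 (sale 5): sell min(5,74)=5. stock: 74 - 5 = 69. total_sold = 9
  Event 4 (sale 3): sell min(3,69)=3. stock: 69 - 3 = 66. total_sold = 12
  Event 5 (sale 25): sell min(25,66)=25. stock: 66 - 25 = 41. total_sold = 37
  Event 6 (adjust +5): 41 + 5 = 46
  Event 7 (sale 3): sell min(3,46)=3. stock: 46 - 3 = 43. total_sold = 40
  Event 8 (restock 9): 43 + 9 = 52
Final: stock = 52, total_sold = 40

Checking against threshold 9:
  After event 1: stock=78 > 9
  After event 2: stock=74 > 9
  After event 3: stock=69 > 9
  After event 4: stock=66 > 9
  After event 5: stock=41 > 9
  After event 6: stock=46 > 9
  After event 7: stock=43 > 9
  After event 8: stock=52 > 9
Alert events: []. Count = 0

Answer: 0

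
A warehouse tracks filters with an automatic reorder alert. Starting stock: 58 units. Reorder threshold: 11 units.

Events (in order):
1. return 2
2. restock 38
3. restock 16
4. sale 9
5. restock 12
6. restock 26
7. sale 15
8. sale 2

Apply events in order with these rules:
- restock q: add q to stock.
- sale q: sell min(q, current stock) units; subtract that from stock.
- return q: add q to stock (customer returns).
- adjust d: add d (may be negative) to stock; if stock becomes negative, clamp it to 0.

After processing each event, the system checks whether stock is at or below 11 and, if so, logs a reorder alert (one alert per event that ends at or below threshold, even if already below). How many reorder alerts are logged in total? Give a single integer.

Processing events:
Start: stock = 58
  Event 1 (return 2): 58 + 2 = 60
  Event 2 (restock 38): 60 + 38 = 98
  Event 3 (restock 16): 98 + 16 = 114
  Event 4 (sale 9): sell min(9,114)=9. stock: 114 - 9 = 105. total_sold = 9
  Event 5 (restock 12): 105 + 12 = 117
  Event 6 (restock 26): 117 + 26 = 143
  Event 7 (sale 15): sell min(15,143)=15. stock: 143 - 15 = 128. total_sold = 24
  Event 8 (sale 2): sell min(2,128)=2. stock: 128 - 2 = 126. total_sold = 26
Final: stock = 126, total_sold = 26

Checking against threshold 11:
  After event 1: stock=60 > 11
  After event 2: stock=98 > 11
  After event 3: stock=114 > 11
  After event 4: stock=105 > 11
  After event 5: stock=117 > 11
  After event 6: stock=143 > 11
  After event 7: stock=128 > 11
  After event 8: stock=126 > 11
Alert events: []. Count = 0

Answer: 0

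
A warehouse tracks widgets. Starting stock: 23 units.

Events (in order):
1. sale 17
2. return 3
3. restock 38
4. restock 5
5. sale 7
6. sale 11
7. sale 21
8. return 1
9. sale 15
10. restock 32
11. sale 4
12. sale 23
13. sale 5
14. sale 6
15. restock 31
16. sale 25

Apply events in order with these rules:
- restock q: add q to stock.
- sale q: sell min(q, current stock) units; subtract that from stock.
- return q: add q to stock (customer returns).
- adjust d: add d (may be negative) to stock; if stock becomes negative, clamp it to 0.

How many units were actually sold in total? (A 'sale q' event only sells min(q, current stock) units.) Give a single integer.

Answer: 127

Derivation:
Processing events:
Start: stock = 23
  Event 1 (sale 17): sell min(17,23)=17. stock: 23 - 17 = 6. total_sold = 17
  Event 2 (return 3): 6 + 3 = 9
  Event 3 (restock 38): 9 + 38 = 47
  Event 4 (restock 5): 47 + 5 = 52
  Event 5 (sale 7): sell min(7,52)=7. stock: 52 - 7 = 45. total_sold = 24
  Event 6 (sale 11): sell min(11,45)=11. stock: 45 - 11 = 34. total_sold = 35
  Event 7 (sale 21): sell min(21,34)=21. stock: 34 - 21 = 13. total_sold = 56
  Event 8 (return 1): 13 + 1 = 14
  Event 9 (sale 15): sell min(15,14)=14. stock: 14 - 14 = 0. total_sold = 70
  Event 10 (restock 32): 0 + 32 = 32
  Event 11 (sale 4): sell min(4,32)=4. stock: 32 - 4 = 28. total_sold = 74
  Event 12 (sale 23): sell min(23,28)=23. stock: 28 - 23 = 5. total_sold = 97
  Event 13 (sale 5): sell min(5,5)=5. stock: 5 - 5 = 0. total_sold = 102
  Event 14 (sale 6): sell min(6,0)=0. stock: 0 - 0 = 0. total_sold = 102
  Event 15 (restock 31): 0 + 31 = 31
  Event 16 (sale 25): sell min(25,31)=25. stock: 31 - 25 = 6. total_sold = 127
Final: stock = 6, total_sold = 127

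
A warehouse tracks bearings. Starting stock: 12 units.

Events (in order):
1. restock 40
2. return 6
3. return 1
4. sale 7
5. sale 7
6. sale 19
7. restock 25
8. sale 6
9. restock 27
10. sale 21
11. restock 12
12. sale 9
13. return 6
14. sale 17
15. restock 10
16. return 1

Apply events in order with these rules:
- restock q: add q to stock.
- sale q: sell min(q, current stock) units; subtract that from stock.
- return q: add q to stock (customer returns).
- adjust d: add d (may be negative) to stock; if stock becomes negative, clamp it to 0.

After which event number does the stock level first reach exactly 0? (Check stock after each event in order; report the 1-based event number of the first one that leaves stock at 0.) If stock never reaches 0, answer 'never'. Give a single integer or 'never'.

Answer: never

Derivation:
Processing events:
Start: stock = 12
  Event 1 (restock 40): 12 + 40 = 52
  Event 2 (return 6): 52 + 6 = 58
  Event 3 (return 1): 58 + 1 = 59
  Event 4 (sale 7): sell min(7,59)=7. stock: 59 - 7 = 52. total_sold = 7
  Event 5 (sale 7): sell min(7,52)=7. stock: 52 - 7 = 45. total_sold = 14
  Event 6 (sale 19): sell min(19,45)=19. stock: 45 - 19 = 26. total_sold = 33
  Event 7 (restock 25): 26 + 25 = 51
  Event 8 (sale 6): sell min(6,51)=6. stock: 51 - 6 = 45. total_sold = 39
  Event 9 (restock 27): 45 + 27 = 72
  Event 10 (sale 21): sell min(21,72)=21. stock: 72 - 21 = 51. total_sold = 60
  Event 11 (restock 12): 51 + 12 = 63
  Event 12 (sale 9): sell min(9,63)=9. stock: 63 - 9 = 54. total_sold = 69
  Event 13 (return 6): 54 + 6 = 60
  Event 14 (sale 17): sell min(17,60)=17. stock: 60 - 17 = 43. total_sold = 86
  Event 15 (restock 10): 43 + 10 = 53
  Event 16 (return 1): 53 + 1 = 54
Final: stock = 54, total_sold = 86

Stock never reaches 0.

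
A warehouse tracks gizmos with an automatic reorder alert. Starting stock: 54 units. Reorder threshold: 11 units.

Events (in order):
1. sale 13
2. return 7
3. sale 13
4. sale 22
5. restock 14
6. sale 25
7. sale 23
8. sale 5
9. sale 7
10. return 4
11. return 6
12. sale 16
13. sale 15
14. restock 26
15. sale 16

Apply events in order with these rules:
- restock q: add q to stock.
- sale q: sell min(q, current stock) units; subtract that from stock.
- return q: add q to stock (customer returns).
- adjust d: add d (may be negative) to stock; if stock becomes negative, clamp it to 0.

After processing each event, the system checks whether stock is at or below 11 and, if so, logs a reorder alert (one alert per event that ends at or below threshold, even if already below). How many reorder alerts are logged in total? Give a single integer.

Processing events:
Start: stock = 54
  Event 1 (sale 13): sell min(13,54)=13. stock: 54 - 13 = 41. total_sold = 13
  Event 2 (return 7): 41 + 7 = 48
  Event 3 (sale 13): sell min(13,48)=13. stock: 48 - 13 = 35. total_sold = 26
  Event 4 (sale 22): sell min(22,35)=22. stock: 35 - 22 = 13. total_sold = 48
  Event 5 (restock 14): 13 + 14 = 27
  Event 6 (sale 25): sell min(25,27)=25. stock: 27 - 25 = 2. total_sold = 73
  Event 7 (sale 23): sell min(23,2)=2. stock: 2 - 2 = 0. total_sold = 75
  Event 8 (sale 5): sell min(5,0)=0. stock: 0 - 0 = 0. total_sold = 75
  Event 9 (sale 7): sell min(7,0)=0. stock: 0 - 0 = 0. total_sold = 75
  Event 10 (return 4): 0 + 4 = 4
  Event 11 (return 6): 4 + 6 = 10
  Event 12 (sale 16): sell min(16,10)=10. stock: 10 - 10 = 0. total_sold = 85
  Event 13 (sale 15): sell min(15,0)=0. stock: 0 - 0 = 0. total_sold = 85
  Event 14 (restock 26): 0 + 26 = 26
  Event 15 (sale 16): sell min(16,26)=16. stock: 26 - 16 = 10. total_sold = 101
Final: stock = 10, total_sold = 101

Checking against threshold 11:
  After event 1: stock=41 > 11
  After event 2: stock=48 > 11
  After event 3: stock=35 > 11
  After event 4: stock=13 > 11
  After event 5: stock=27 > 11
  After event 6: stock=2 <= 11 -> ALERT
  After event 7: stock=0 <= 11 -> ALERT
  After event 8: stock=0 <= 11 -> ALERT
  After event 9: stock=0 <= 11 -> ALERT
  After event 10: stock=4 <= 11 -> ALERT
  After event 11: stock=10 <= 11 -> ALERT
  After event 12: stock=0 <= 11 -> ALERT
  After event 13: stock=0 <= 11 -> ALERT
  After event 14: stock=26 > 11
  After event 15: stock=10 <= 11 -> ALERT
Alert events: [6, 7, 8, 9, 10, 11, 12, 13, 15]. Count = 9

Answer: 9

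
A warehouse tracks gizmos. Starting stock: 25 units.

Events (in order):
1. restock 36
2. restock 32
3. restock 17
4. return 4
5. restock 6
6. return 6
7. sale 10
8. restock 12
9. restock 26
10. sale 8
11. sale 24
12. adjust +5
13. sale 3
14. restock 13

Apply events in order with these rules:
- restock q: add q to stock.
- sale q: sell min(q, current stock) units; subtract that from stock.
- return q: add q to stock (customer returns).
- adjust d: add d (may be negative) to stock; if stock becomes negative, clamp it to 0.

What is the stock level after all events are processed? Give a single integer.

Answer: 137

Derivation:
Processing events:
Start: stock = 25
  Event 1 (restock 36): 25 + 36 = 61
  Event 2 (restock 32): 61 + 32 = 93
  Event 3 (restock 17): 93 + 17 = 110
  Event 4 (return 4): 110 + 4 = 114
  Event 5 (restock 6): 114 + 6 = 120
  Event 6 (return 6): 120 + 6 = 126
  Event 7 (sale 10): sell min(10,126)=10. stock: 126 - 10 = 116. total_sold = 10
  Event 8 (restock 12): 116 + 12 = 128
  Event 9 (restock 26): 128 + 26 = 154
  Event 10 (sale 8): sell min(8,154)=8. stock: 154 - 8 = 146. total_sold = 18
  Event 11 (sale 24): sell min(24,146)=24. stock: 146 - 24 = 122. total_sold = 42
  Event 12 (adjust +5): 122 + 5 = 127
  Event 13 (sale 3): sell min(3,127)=3. stock: 127 - 3 = 124. total_sold = 45
  Event 14 (restock 13): 124 + 13 = 137
Final: stock = 137, total_sold = 45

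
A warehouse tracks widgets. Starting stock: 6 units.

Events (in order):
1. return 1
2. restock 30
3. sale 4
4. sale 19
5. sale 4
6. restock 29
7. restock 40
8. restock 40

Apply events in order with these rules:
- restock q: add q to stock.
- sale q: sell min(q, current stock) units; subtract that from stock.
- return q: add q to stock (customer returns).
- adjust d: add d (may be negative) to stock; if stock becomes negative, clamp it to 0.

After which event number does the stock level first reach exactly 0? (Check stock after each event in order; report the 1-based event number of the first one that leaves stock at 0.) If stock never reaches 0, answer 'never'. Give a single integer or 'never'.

Answer: never

Derivation:
Processing events:
Start: stock = 6
  Event 1 (return 1): 6 + 1 = 7
  Event 2 (restock 30): 7 + 30 = 37
  Event 3 (sale 4): sell min(4,37)=4. stock: 37 - 4 = 33. total_sold = 4
  Event 4 (sale 19): sell min(19,33)=19. stock: 33 - 19 = 14. total_sold = 23
  Event 5 (sale 4): sell min(4,14)=4. stock: 14 - 4 = 10. total_sold = 27
  Event 6 (restock 29): 10 + 29 = 39
  Event 7 (restock 40): 39 + 40 = 79
  Event 8 (restock 40): 79 + 40 = 119
Final: stock = 119, total_sold = 27

Stock never reaches 0.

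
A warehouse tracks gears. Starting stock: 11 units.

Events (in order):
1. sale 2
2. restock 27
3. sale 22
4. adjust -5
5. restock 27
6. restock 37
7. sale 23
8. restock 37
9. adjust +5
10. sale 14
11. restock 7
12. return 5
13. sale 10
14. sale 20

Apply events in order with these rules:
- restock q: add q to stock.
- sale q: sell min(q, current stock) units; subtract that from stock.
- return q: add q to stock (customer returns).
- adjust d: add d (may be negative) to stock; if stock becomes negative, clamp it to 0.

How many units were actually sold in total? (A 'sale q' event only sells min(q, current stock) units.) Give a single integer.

Processing events:
Start: stock = 11
  Event 1 (sale 2): sell min(2,11)=2. stock: 11 - 2 = 9. total_sold = 2
  Event 2 (restock 27): 9 + 27 = 36
  Event 3 (sale 22): sell min(22,36)=22. stock: 36 - 22 = 14. total_sold = 24
  Event 4 (adjust -5): 14 + -5 = 9
  Event 5 (restock 27): 9 + 27 = 36
  Event 6 (restock 37): 36 + 37 = 73
  Event 7 (sale 23): sell min(23,73)=23. stock: 73 - 23 = 50. total_sold = 47
  Event 8 (restock 37): 50 + 37 = 87
  Event 9 (adjust +5): 87 + 5 = 92
  Event 10 (sale 14): sell min(14,92)=14. stock: 92 - 14 = 78. total_sold = 61
  Event 11 (restock 7): 78 + 7 = 85
  Event 12 (return 5): 85 + 5 = 90
  Event 13 (sale 10): sell min(10,90)=10. stock: 90 - 10 = 80. total_sold = 71
  Event 14 (sale 20): sell min(20,80)=20. stock: 80 - 20 = 60. total_sold = 91
Final: stock = 60, total_sold = 91

Answer: 91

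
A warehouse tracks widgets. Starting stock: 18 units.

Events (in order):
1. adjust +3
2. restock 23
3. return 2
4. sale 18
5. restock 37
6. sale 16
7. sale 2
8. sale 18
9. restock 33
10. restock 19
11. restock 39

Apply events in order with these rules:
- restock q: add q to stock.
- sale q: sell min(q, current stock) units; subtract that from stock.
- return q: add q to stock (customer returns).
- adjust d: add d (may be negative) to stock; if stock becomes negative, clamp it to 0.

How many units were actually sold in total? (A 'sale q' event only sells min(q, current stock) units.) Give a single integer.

Processing events:
Start: stock = 18
  Event 1 (adjust +3): 18 + 3 = 21
  Event 2 (restock 23): 21 + 23 = 44
  Event 3 (return 2): 44 + 2 = 46
  Event 4 (sale 18): sell min(18,46)=18. stock: 46 - 18 = 28. total_sold = 18
  Event 5 (restock 37): 28 + 37 = 65
  Event 6 (sale 16): sell min(16,65)=16. stock: 65 - 16 = 49. total_sold = 34
  Event 7 (sale 2): sell min(2,49)=2. stock: 49 - 2 = 47. total_sold = 36
  Event 8 (sale 18): sell min(18,47)=18. stock: 47 - 18 = 29. total_sold = 54
  Event 9 (restock 33): 29 + 33 = 62
  Event 10 (restock 19): 62 + 19 = 81
  Event 11 (restock 39): 81 + 39 = 120
Final: stock = 120, total_sold = 54

Answer: 54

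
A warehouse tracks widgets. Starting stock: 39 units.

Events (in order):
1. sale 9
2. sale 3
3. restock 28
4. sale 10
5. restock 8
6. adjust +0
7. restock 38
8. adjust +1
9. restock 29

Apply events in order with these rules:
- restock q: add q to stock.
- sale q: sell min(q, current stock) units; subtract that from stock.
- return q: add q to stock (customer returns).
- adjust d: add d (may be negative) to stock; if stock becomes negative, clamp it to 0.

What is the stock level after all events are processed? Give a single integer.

Processing events:
Start: stock = 39
  Event 1 (sale 9): sell min(9,39)=9. stock: 39 - 9 = 30. total_sold = 9
  Event 2 (sale 3): sell min(3,30)=3. stock: 30 - 3 = 27. total_sold = 12
  Event 3 (restock 28): 27 + 28 = 55
  Event 4 (sale 10): sell min(10,55)=10. stock: 55 - 10 = 45. total_sold = 22
  Event 5 (restock 8): 45 + 8 = 53
  Event 6 (adjust +0): 53 + 0 = 53
  Event 7 (restock 38): 53 + 38 = 91
  Event 8 (adjust +1): 91 + 1 = 92
  Event 9 (restock 29): 92 + 29 = 121
Final: stock = 121, total_sold = 22

Answer: 121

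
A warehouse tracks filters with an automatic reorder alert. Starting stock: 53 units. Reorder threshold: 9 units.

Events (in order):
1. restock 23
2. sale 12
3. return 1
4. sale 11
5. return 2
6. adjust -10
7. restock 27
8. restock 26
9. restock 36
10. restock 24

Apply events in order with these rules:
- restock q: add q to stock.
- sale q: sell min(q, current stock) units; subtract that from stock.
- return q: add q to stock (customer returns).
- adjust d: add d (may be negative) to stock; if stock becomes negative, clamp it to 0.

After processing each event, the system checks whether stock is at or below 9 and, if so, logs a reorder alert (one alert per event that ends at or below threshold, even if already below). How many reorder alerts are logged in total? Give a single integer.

Answer: 0

Derivation:
Processing events:
Start: stock = 53
  Event 1 (restock 23): 53 + 23 = 76
  Event 2 (sale 12): sell min(12,76)=12. stock: 76 - 12 = 64. total_sold = 12
  Event 3 (return 1): 64 + 1 = 65
  Event 4 (sale 11): sell min(11,65)=11. stock: 65 - 11 = 54. total_sold = 23
  Event 5 (return 2): 54 + 2 = 56
  Event 6 (adjust -10): 56 + -10 = 46
  Event 7 (restock 27): 46 + 27 = 73
  Event 8 (restock 26): 73 + 26 = 99
  Event 9 (restock 36): 99 + 36 = 135
  Event 10 (restock 24): 135 + 24 = 159
Final: stock = 159, total_sold = 23

Checking against threshold 9:
  After event 1: stock=76 > 9
  After event 2: stock=64 > 9
  After event 3: stock=65 > 9
  After event 4: stock=54 > 9
  After event 5: stock=56 > 9
  After event 6: stock=46 > 9
  After event 7: stock=73 > 9
  After event 8: stock=99 > 9
  After event 9: stock=135 > 9
  After event 10: stock=159 > 9
Alert events: []. Count = 0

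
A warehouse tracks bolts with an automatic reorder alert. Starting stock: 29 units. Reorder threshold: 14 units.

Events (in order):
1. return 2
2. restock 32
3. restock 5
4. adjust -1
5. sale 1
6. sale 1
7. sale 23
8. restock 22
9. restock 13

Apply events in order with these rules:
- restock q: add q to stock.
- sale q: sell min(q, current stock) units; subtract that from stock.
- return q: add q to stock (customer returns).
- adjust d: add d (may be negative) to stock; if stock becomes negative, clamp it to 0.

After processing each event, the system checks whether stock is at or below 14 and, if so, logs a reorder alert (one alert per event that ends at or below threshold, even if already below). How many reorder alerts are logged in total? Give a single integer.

Processing events:
Start: stock = 29
  Event 1 (return 2): 29 + 2 = 31
  Event 2 (restock 32): 31 + 32 = 63
  Event 3 (restock 5): 63 + 5 = 68
  Event 4 (adjust -1): 68 + -1 = 67
  Event 5 (sale 1): sell min(1,67)=1. stock: 67 - 1 = 66. total_sold = 1
  Event 6 (sale 1): sell min(1,66)=1. stock: 66 - 1 = 65. total_sold = 2
  Event 7 (sale 23): sell min(23,65)=23. stock: 65 - 23 = 42. total_sold = 25
  Event 8 (restock 22): 42 + 22 = 64
  Event 9 (restock 13): 64 + 13 = 77
Final: stock = 77, total_sold = 25

Checking against threshold 14:
  After event 1: stock=31 > 14
  After event 2: stock=63 > 14
  After event 3: stock=68 > 14
  After event 4: stock=67 > 14
  After event 5: stock=66 > 14
  After event 6: stock=65 > 14
  After event 7: stock=42 > 14
  After event 8: stock=64 > 14
  After event 9: stock=77 > 14
Alert events: []. Count = 0

Answer: 0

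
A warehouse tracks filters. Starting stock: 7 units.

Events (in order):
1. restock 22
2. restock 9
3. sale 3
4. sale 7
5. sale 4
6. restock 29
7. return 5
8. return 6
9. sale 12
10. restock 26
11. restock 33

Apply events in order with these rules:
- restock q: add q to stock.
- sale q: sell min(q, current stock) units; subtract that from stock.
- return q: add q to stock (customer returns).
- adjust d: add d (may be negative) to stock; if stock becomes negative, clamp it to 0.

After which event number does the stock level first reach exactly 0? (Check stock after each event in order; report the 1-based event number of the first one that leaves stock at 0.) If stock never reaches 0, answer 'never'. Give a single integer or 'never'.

Answer: never

Derivation:
Processing events:
Start: stock = 7
  Event 1 (restock 22): 7 + 22 = 29
  Event 2 (restock 9): 29 + 9 = 38
  Event 3 (sale 3): sell min(3,38)=3. stock: 38 - 3 = 35. total_sold = 3
  Event 4 (sale 7): sell min(7,35)=7. stock: 35 - 7 = 28. total_sold = 10
  Event 5 (sale 4): sell min(4,28)=4. stock: 28 - 4 = 24. total_sold = 14
  Event 6 (restock 29): 24 + 29 = 53
  Event 7 (return 5): 53 + 5 = 58
  Event 8 (return 6): 58 + 6 = 64
  Event 9 (sale 12): sell min(12,64)=12. stock: 64 - 12 = 52. total_sold = 26
  Event 10 (restock 26): 52 + 26 = 78
  Event 11 (restock 33): 78 + 33 = 111
Final: stock = 111, total_sold = 26

Stock never reaches 0.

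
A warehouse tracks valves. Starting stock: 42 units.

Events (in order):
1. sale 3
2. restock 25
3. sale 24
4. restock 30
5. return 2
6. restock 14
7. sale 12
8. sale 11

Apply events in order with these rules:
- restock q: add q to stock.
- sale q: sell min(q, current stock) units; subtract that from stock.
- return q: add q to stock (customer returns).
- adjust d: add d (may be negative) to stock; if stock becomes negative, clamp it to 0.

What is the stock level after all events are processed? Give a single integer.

Processing events:
Start: stock = 42
  Event 1 (sale 3): sell min(3,42)=3. stock: 42 - 3 = 39. total_sold = 3
  Event 2 (restock 25): 39 + 25 = 64
  Event 3 (sale 24): sell min(24,64)=24. stock: 64 - 24 = 40. total_sold = 27
  Event 4 (restock 30): 40 + 30 = 70
  Event 5 (return 2): 70 + 2 = 72
  Event 6 (restock 14): 72 + 14 = 86
  Event 7 (sale 12): sell min(12,86)=12. stock: 86 - 12 = 74. total_sold = 39
  Event 8 (sale 11): sell min(11,74)=11. stock: 74 - 11 = 63. total_sold = 50
Final: stock = 63, total_sold = 50

Answer: 63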